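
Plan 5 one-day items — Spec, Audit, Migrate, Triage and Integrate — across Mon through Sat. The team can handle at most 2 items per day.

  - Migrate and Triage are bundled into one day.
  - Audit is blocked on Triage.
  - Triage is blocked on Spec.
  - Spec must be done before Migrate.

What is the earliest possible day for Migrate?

Tue

Precedence pushes Migrate to at least Tue; Migrate must be in the same day as Triage, which can't be after Fri, so Migrate is at most Fri.
Migrate at Tue is achievable: Triage=Tue; Migrate=Tue; Audit=Wed; Integrate=Mon; Spec=Mon.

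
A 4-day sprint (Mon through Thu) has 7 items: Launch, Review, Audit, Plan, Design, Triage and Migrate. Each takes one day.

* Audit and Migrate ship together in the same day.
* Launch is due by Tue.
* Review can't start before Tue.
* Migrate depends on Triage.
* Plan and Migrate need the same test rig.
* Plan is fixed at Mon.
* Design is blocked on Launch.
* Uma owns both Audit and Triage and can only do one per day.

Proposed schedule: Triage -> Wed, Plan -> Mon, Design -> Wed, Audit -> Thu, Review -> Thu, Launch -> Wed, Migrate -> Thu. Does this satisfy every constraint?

No. Launch is due by Tue is not satisfied.

Plan is fixed at Mon — holds.
Launch is due by Tue — violated.
Audit and Migrate ship together in the same day — holds.
Migrate depends on Triage — holds.
Uma owns both Audit and Triage and can only do one per day — holds.
Review can't start before Tue — holds.
Design is blocked on Launch — violated.
Plan and Migrate need the same test rig — holds.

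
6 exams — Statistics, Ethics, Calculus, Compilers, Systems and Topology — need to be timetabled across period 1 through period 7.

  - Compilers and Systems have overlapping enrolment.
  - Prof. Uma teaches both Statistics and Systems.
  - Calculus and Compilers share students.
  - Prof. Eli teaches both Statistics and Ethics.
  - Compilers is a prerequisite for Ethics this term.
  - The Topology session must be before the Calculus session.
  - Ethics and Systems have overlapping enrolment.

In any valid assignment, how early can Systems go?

Systems at period 1 is achievable: Ethics -> period 3, Compilers -> period 2, Statistics -> period 2, Systems -> period 1, Calculus -> period 3, Topology -> period 1.

period 1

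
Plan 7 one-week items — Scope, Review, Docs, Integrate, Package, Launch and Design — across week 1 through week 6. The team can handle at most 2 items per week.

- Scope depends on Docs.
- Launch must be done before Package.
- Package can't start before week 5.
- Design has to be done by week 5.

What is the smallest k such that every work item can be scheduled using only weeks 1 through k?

The precedence chain requires at least 2 distinct weeks.
With at most 2 per week and 7 work items, at least 4 weeks are needed.
Package can't be placed before week 5, so the schedule must run through at least week 5.
5 works (last occupied week: week 5): for example Package -> week 5; Scope -> week 2; Docs -> week 1; Design -> week 3; Review -> week 2; Launch -> week 1; Integrate -> week 3.

5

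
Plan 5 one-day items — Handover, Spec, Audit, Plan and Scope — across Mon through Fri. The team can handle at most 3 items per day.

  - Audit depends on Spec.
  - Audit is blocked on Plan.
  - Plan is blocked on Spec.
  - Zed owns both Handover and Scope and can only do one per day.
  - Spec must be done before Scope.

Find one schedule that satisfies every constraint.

Audit=Wed, Spec=Mon, Plan=Tue, Scope=Tue, Handover=Mon

Checking: Spec(Mon) before Audit(Wed); Plan(Tue) before Audit(Wed); Spec(Mon) before Plan(Tue); Spec(Mon) before Scope(Tue); Handover(Mon) != Scope(Tue); max 2 per day (cap 3).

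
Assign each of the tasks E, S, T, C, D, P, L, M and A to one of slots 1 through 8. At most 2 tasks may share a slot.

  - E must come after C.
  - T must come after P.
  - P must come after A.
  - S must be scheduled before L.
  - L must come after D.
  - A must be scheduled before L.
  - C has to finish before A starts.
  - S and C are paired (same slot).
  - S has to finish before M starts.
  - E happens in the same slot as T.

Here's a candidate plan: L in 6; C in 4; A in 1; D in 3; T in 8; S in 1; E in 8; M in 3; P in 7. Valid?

Invalid. C has to finish before A starts.

E happens in the same slot as T — holds.
L must come after D — holds.
E must come after C — holds.
T must come after P — holds.
At most 2 tasks may share a slot — holds.
S has to finish before M starts — holds.
A must be scheduled before L — holds.
C has to finish before A starts — violated.
P must come after A — holds.
S and C are paired (same slot) — violated.
S must be scheduled before L — holds.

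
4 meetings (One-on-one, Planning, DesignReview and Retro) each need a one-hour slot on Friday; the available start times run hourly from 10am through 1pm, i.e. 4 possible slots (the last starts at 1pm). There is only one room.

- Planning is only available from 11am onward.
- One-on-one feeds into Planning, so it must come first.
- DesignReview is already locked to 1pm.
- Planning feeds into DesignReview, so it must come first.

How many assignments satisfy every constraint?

3

Enumerating: One-on-one -> 10am; DesignReview -> 1pm; Planning -> 11am; Retro -> 12pm | DesignReview -> 1pm; One-on-one -> 10am; Planning -> 12pm; Retro -> 11am | One-on-one in 11am, DesignReview in 1pm, Retro in 10am, Planning in 12pm.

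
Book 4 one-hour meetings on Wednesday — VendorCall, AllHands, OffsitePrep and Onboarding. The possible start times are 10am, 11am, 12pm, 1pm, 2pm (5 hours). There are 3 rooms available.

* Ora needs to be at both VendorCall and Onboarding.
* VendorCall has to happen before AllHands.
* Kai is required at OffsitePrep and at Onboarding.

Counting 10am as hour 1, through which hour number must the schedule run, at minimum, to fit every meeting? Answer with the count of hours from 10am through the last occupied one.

2

The precedence chain requires at least 2 distinct hours.
With at most 3 per hour and 4 meetings, at least 2 hours are needed.
2 works (last occupied hour: 11am): for example AllHands=11am, VendorCall=10am, OffsitePrep=10am, Onboarding=11am.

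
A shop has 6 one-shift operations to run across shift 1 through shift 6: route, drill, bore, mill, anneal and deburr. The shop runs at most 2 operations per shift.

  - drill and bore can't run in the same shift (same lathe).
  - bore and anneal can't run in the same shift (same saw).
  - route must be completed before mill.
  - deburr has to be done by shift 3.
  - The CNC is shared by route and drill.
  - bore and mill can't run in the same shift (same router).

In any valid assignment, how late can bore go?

bore at shift 6 is achievable: mill in shift 2; anneal in shift 3; deburr in shift 1; bore in shift 6; drill in shift 2; route in shift 1.

shift 6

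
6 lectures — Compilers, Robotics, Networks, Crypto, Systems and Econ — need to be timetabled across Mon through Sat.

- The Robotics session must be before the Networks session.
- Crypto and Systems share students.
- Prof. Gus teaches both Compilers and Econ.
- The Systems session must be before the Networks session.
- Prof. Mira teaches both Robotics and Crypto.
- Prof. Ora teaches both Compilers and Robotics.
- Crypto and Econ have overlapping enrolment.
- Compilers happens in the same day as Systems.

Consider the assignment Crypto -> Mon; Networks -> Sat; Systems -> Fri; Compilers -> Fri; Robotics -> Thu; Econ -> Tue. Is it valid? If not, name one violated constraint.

Yes, all constraints hold

Prof. Ora teaches both Compilers and Robotics — holds.
Prof. Gus teaches both Compilers and Econ — holds.
Crypto and Econ have overlapping enrolment — holds.
Crypto and Systems share students — holds.
The Systems session must be before the Networks session — holds.
The Robotics session must be before the Networks session — holds.
Prof. Mira teaches both Robotics and Crypto — holds.
Compilers happens in the same day as Systems — holds.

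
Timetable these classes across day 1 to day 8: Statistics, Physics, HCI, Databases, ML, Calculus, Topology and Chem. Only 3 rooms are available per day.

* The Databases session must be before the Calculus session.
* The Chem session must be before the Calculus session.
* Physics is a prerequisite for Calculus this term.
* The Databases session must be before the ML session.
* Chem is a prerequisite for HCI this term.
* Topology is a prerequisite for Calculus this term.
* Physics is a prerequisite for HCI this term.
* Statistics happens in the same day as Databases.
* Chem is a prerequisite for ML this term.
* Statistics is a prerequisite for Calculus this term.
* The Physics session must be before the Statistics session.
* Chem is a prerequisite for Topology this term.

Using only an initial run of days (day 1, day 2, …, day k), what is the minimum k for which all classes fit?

3

The precedence chain requires at least 3 distinct days.
With at most 3 per day and 8 classes, at least 3 days are needed.
3 works (last occupied day: day 3): for example ML -> day 3, Topology -> day 2, Physics -> day 1, Calculus -> day 3, HCI -> day 3, Statistics -> day 2, Databases -> day 2, Chem -> day 1.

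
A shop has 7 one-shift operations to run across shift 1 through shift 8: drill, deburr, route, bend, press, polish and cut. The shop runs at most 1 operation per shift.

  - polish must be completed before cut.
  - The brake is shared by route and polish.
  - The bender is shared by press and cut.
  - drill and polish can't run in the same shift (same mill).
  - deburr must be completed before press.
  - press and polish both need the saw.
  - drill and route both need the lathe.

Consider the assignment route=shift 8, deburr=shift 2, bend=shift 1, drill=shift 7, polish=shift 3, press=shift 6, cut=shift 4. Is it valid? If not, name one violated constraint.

press and polish both need the saw — holds.
drill and route both need the lathe — holds.
The shop runs at most 1 operation per shift — holds.
drill and polish can't run in the same shift (same mill) — holds.
deburr must be completed before press — holds.
The brake is shared by route and polish — holds.
The bender is shared by press and cut — holds.
polish must be completed before cut — holds.

Yes, all constraints hold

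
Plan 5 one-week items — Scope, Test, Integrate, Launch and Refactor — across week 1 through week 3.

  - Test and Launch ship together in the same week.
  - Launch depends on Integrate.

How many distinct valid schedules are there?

Splitting on Scope: it can be week 1 (9), week 2 (9), week 3 (9). Listing each branch's schedules as (Test, Integrate, Launch, Refactor) by week number:
Scope=week 1: (2,1,2,1) (2,1,2,2) (2,1,2,3) (3,1,3,1) (3,1,3,2) (3,1,3,3) (3,2,3,1) (3,2,3,2) (3,2,3,3) — 9.
Scope=week 2: (2,1,2,1) (2,1,2,2) (2,1,2,3) (3,1,3,1) (3,1,3,2) (3,1,3,3) (3,2,3,1) (3,2,3,2) (3,2,3,3) — 9.
Scope=week 3: (2,1,2,1) (2,1,2,2) (2,1,2,3) (3,1,3,1) (3,1,3,2) (3,1,3,3) (3,2,3,1) (3,2,3,2) (3,2,3,3) — 9.
Summing: 9 + 9 + 9 = 27.

27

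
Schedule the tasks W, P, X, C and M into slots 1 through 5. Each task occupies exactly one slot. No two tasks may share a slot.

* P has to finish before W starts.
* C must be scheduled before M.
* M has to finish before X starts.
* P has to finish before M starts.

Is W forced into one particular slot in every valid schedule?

No

W can be 2 (e.g. M -> 4, P -> 1, W -> 2, X -> 5, C -> 3) or 3 (e.g. W=3; C=2; X=5; P=1; M=4).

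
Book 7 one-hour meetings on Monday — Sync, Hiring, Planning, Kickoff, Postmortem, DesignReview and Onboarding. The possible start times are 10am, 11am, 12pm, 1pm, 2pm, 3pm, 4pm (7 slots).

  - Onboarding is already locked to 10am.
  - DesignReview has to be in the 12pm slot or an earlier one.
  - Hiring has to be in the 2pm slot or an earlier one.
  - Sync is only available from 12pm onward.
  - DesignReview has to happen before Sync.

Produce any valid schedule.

Kickoff=10am; Sync=12pm; DesignReview=10am; Hiring=10am; Postmortem=10am; Planning=10am; Onboarding=10am

Checking: DesignReview(10am) before Sync(12pm); Onboarding=10am in [10am,10am]; Hiring=10am in [10am,2pm]; Sync=12pm in [12pm,4pm]; DesignReview=10am in [10am,12pm].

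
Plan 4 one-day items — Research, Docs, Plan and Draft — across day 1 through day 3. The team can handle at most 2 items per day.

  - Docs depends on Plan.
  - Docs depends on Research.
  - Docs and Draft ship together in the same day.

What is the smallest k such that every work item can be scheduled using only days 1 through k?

2 days

The precedence chain requires at least 2 distinct days.
With at most 2 per day and 4 work items, at least 2 days are needed.
2 works (last occupied day: day 2): for example Draft=day 2, Plan=day 1, Research=day 1, Docs=day 2.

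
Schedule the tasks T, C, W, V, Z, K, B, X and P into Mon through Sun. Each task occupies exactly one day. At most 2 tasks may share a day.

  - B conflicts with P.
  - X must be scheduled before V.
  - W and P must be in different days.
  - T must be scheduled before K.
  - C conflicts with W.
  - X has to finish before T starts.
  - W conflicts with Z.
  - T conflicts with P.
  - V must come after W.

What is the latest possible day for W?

Sat

Downstream work caps W at Sat.
W at Sat is achievable: X=Mon, C=Mon, W=Sat, P=Thu, T=Tue, K=Wed, B=Wed, Z=Tue, V=Sun.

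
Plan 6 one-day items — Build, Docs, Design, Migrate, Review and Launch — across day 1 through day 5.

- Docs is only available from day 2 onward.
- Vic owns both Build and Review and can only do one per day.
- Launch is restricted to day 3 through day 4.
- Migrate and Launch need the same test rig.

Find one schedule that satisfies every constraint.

Migrate in day 1, Build in day 1, Docs in day 2, Launch in day 3, Design in day 1, Review in day 2

Checking: Build(day 1) != Review(day 2); Migrate(day 1) != Launch(day 3); Launch=day 3 in [day 3,day 4]; Docs=day 2 in [day 2,day 5].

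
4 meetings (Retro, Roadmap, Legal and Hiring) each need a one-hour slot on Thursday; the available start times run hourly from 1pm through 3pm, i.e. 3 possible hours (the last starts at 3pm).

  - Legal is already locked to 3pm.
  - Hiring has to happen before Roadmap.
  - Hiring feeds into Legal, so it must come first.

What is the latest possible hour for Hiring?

2pm

Downstream work caps Hiring at 2pm.
Hiring at 2pm is achievable: Legal=3pm, Retro=1pm, Hiring=2pm, Roadmap=3pm.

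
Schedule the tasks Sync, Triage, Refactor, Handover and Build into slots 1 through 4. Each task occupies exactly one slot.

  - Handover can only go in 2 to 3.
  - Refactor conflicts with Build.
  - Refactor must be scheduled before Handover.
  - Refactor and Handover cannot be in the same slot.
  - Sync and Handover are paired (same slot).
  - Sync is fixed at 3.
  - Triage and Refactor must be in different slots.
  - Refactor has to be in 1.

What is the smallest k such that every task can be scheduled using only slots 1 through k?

The precedence chain requires at least 2 distinct slots.
Sync can't be placed before 3, so the schedule must run through at least slot 3.
3 works (last occupied slot: 3): for example Build -> 2; Refactor -> 1; Triage -> 2; Handover -> 3; Sync -> 3.

3 slots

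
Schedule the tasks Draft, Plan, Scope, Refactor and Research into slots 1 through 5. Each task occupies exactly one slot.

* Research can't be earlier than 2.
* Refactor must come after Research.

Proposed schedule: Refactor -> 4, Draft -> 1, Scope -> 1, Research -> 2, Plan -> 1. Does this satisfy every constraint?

Yes, all constraints hold

Refactor must come after Research — holds.
Research can't be earlier than 2 — holds.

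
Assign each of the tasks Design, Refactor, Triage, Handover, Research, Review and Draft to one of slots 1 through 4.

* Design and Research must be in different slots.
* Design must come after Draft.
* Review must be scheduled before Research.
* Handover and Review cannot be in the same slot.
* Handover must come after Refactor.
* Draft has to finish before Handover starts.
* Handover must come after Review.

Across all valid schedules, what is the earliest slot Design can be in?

2

Precedence pushes Design to at least 2.
Design at 2 is achievable: Handover -> 2; Triage -> 1; Refactor -> 1; Research -> 3; Review -> 1; Design -> 2; Draft -> 1.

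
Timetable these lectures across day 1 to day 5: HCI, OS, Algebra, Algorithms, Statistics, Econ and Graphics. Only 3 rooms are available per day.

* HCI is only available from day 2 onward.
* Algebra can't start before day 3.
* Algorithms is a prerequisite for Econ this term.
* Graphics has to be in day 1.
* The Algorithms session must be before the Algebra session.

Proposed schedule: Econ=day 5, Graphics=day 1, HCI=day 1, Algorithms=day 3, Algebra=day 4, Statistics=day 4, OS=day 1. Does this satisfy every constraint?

The Algorithms session must be before the Algebra session — holds.
Graphics has to be in day 1 — holds.
Algorithms is a prerequisite for Econ this term — holds.
Algebra can't start before day 3 — holds.
Only 3 rooms are available per day — holds.
HCI is only available from day 2 onward — violated.

No. HCI is only available from day 2 onward is not satisfied.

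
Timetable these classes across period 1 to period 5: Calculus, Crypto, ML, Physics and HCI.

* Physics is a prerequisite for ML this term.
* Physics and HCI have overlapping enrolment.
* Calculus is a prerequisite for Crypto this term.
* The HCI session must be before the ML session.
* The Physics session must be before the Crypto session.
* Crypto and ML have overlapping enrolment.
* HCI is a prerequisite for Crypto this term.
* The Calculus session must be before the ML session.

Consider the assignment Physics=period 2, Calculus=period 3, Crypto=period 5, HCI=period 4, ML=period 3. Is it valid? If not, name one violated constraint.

Invalid. The HCI session must be before the ML session.

The Calculus session must be before the ML session — violated.
The Physics session must be before the Crypto session — holds.
Physics is a prerequisite for ML this term — holds.
HCI is a prerequisite for Crypto this term — holds.
Crypto and ML have overlapping enrolment — holds.
The HCI session must be before the ML session — violated.
Calculus is a prerequisite for Crypto this term — holds.
Physics and HCI have overlapping enrolment — holds.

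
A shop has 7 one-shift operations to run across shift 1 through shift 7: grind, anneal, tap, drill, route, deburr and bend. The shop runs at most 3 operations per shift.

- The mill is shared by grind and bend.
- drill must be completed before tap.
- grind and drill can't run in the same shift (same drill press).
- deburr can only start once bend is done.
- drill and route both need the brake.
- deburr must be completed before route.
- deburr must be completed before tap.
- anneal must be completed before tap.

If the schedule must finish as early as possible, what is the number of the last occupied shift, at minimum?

shift 3

The precedence chain requires at least 3 distinct shifts.
With at most 3 per shift and 7 operations, at least 3 shifts are needed.
3 works (last occupied shift: shift 3): for example drill -> shift 1, route -> shift 3, grind -> shift 2, anneal -> shift 1, deburr -> shift 2, tap -> shift 3, bend -> shift 1.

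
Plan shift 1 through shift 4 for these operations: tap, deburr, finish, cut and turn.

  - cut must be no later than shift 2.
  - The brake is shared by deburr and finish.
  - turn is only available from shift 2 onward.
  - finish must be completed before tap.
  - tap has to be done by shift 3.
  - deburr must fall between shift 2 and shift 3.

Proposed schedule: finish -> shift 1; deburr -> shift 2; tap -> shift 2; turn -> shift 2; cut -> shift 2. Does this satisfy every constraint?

The brake is shared by deburr and finish — holds.
deburr must fall between shift 2 and shift 3 — holds.
tap has to be done by shift 3 — holds.
finish must be completed before tap — holds.
cut must be no later than shift 2 — holds.
turn is only available from shift 2 onward — holds.

Yes, all constraints hold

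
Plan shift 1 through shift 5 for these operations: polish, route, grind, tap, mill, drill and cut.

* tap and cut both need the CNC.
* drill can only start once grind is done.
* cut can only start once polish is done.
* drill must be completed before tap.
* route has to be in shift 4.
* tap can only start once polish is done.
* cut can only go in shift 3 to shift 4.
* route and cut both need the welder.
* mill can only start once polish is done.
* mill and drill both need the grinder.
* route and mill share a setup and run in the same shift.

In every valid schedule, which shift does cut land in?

cut's window is shift 3–shift 4.
route is fixed at shift 4, and cut can't share a shift with route.
So cut must be shift 3.

shift 3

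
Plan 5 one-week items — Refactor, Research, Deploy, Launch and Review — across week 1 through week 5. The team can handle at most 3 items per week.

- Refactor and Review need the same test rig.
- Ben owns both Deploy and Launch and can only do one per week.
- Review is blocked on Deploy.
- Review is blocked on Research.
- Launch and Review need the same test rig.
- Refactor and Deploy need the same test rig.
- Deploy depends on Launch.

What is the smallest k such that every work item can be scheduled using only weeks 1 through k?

3 weeks

The precedence chain requires at least 3 distinct weeks.
With at most 3 per week and 5 work items, at least 2 weeks are needed.
3 works (last occupied week: week 3): for example Refactor in week 1, Research in week 1, Deploy in week 2, Launch in week 1, Review in week 3.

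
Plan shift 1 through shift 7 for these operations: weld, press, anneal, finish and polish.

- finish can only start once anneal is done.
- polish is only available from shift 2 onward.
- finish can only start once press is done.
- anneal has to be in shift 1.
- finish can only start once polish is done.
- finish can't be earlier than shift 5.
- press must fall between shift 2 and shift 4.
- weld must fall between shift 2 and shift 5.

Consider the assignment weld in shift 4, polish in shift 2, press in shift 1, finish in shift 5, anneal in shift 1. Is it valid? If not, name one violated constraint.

Invalid. press must fall between shift 2 and shift 4.

finish can't be earlier than shift 5 — holds.
polish is only available from shift 2 onward — holds.
finish can only start once anneal is done — holds.
finish can only start once press is done — holds.
weld must fall between shift 2 and shift 5 — holds.
anneal has to be in shift 1 — holds.
press must fall between shift 2 and shift 4 — violated.
finish can only start once polish is done — holds.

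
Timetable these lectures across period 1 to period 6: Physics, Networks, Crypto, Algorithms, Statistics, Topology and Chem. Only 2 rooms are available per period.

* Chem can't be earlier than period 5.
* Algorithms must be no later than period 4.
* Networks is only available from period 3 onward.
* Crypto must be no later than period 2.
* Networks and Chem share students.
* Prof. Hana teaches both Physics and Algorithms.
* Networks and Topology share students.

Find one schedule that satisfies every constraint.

Physics=period 2, Crypto=period 1, Algorithms=period 1, Chem=period 5, Topology=period 4, Networks=period 3, Statistics=period 2

Checking: Networks(period 3) != Chem(period 5); Physics(period 2) != Algorithms(period 1); Networks(period 3) != Topology(period 4); Crypto=period 1 in [period 1,period 2]; Algorithms=period 1 in [period 1,period 4]; Chem=period 5 in [period 5,period 6]; Networks=period 3 in [period 3,period 6]; max 2 per period (cap 2).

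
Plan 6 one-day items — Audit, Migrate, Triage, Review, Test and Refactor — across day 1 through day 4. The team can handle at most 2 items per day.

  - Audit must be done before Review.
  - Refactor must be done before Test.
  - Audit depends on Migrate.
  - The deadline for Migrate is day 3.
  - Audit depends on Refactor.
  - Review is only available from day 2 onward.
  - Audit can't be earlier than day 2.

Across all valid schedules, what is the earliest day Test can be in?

Precedence pushes Test to at least day 2.
Test at day 2 is achievable: Test in day 2; Migrate in day 1; Audit in day 2; Triage in day 3; Review in day 3; Refactor in day 1.

day 2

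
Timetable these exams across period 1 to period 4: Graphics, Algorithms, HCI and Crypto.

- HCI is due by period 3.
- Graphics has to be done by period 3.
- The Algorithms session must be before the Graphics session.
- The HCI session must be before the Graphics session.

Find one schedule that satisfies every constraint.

Algorithms -> period 1; Graphics -> period 2; HCI -> period 1; Crypto -> period 1

Checking: Algorithms(period 1) before Graphics(period 2); HCI(period 1) before Graphics(period 2); HCI=period 1 in [period 1,period 3]; Graphics=period 2 in [period 1,period 3].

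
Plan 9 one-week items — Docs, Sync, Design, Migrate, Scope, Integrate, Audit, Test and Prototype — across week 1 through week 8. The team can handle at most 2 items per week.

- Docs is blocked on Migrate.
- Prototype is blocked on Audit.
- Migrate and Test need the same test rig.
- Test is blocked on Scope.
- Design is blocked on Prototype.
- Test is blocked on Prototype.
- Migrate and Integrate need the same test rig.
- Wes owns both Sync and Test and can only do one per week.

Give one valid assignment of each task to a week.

Design=week 4; Sync=week 4; Migrate=week 1; Audit=week 1; Docs=week 3; Prototype=week 2; Test=week 3; Scope=week 2; Integrate=week 5

Checking: Prototype(week 2) before Design(week 4); Prototype(week 2) before Test(week 3); Migrate(week 1) before Docs(week 3); Scope(week 2) before Test(week 3); Audit(week 1) before Prototype(week 2); Sync(week 4) != Test(week 3); Migrate(week 1) != Test(week 3); Migrate(week 1) != Integrate(week 5); max 2 per week (cap 2).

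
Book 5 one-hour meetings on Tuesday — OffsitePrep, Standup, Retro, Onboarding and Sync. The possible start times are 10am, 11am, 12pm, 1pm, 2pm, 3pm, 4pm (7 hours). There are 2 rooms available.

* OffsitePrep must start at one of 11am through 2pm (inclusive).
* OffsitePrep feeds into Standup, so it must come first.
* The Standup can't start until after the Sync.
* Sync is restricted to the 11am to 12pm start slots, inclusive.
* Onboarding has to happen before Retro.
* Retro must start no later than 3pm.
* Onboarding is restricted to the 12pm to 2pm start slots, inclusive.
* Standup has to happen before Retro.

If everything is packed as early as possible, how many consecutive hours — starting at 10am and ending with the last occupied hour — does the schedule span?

The precedence chain requires at least 3 distinct hours.
With at most 2 per hour and 5 meetings, at least 3 hours are needed.
Propagating the time windows through the other constraints, Retro can't land before 1pm — that is hour 4 counting from 10am — so the schedule must run through at least 4 hours.
4 works (last occupied hour: 1pm): for example Standup=12pm, Onboarding=12pm, Retro=1pm, OffsitePrep=11am, Sync=11am.

4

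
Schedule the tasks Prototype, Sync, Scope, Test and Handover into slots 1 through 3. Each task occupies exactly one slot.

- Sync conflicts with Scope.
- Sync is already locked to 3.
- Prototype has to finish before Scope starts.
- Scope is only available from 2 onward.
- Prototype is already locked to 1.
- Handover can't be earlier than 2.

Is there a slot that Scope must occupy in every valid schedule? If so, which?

2

Scope's window is 2–3.
Sync is fixed at 3, and Scope can't share a slot with Sync.
So Scope must be 2.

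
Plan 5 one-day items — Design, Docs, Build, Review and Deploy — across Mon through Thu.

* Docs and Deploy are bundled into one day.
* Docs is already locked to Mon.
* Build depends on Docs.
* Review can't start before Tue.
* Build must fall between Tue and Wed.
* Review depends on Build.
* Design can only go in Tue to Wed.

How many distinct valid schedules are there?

6

Splitting on Design: it can be Tue (3), Wed (3). Listing each branch's schedules as (Docs, Build, Review, Deploy):
Design=Tue: (Mon,Tue,Wed,Mon) (Mon,Tue,Thu,Mon) (Mon,Wed,Thu,Mon) — 3.
Design=Wed: (Mon,Tue,Wed,Mon) (Mon,Tue,Thu,Mon) (Mon,Wed,Thu,Mon) — 3.
Summing: 3 + 3 = 6.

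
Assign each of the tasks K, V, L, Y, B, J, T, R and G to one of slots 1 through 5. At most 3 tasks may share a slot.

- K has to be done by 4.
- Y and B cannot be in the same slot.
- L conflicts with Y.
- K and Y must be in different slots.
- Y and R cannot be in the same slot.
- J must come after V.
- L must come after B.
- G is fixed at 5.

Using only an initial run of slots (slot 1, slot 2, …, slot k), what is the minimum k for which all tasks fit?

The precedence chain requires at least 2 distinct slots.
With at most 3 per slot and 9 tasks, at least 3 slots are needed.
G can't be placed before 5, so the schedule must run through at least slot 5.
5 works (last occupied slot: 5): for example R in 4, G in 5, V in 1, J in 2, Y in 3, T in 2, K in 1, L in 2, B in 1.

5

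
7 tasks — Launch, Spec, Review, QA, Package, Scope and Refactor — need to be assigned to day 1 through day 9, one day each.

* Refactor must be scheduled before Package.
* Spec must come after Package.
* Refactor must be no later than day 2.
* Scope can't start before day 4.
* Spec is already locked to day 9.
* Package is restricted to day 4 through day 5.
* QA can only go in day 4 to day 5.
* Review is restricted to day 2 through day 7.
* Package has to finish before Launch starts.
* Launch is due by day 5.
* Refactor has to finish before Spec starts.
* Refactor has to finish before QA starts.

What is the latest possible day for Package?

day 4

Package is available from day 4; Package's own window allows nothing later than day 5; downstream work caps Package at day 4.
Package at day 4 is achievable: Review=day 2, Scope=day 4, Package=day 4, Launch=day 5, Spec=day 9, Refactor=day 1, QA=day 4.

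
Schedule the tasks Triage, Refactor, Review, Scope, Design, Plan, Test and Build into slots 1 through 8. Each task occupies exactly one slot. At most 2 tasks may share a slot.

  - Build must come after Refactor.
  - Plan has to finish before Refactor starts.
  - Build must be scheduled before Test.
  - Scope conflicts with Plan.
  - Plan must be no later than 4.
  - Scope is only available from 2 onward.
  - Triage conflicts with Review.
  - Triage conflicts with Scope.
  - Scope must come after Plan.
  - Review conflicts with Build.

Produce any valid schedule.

Scope in 2, Build in 3, Refactor in 2, Triage in 1, Review in 4, Plan in 1, Design in 3, Test in 4

Checking: Refactor(2) before Build(3); Plan(1) before Refactor(2); Plan(1) before Scope(2); Build(3) before Test(4); Triage(1) != Scope(2); Review(4) != Build(3); Scope(2) != Plan(1); Triage(1) != Review(4); Plan=1 in [1,4]; Scope=2 in [2,8]; max 2 per slot (cap 2).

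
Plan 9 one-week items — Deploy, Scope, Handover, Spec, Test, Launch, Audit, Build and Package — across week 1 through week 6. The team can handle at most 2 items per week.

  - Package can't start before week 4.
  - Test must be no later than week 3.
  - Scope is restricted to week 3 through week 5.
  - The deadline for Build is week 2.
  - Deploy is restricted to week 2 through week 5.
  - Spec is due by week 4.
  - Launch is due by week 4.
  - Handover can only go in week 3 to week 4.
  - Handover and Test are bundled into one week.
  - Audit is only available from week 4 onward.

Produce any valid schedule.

Spec -> week 1, Test -> week 3, Build -> week 1, Package -> week 5, Handover -> week 3, Scope -> week 4, Deploy -> week 2, Audit -> week 4, Launch -> week 2

Checking: Handover = Test = week 3; Handover=week 3 in [week 3,week 4]; Deploy=week 2 in [week 2,week 5]; Package=week 5 in [week 4,week 6]; Build=week 1 in [week 1,week 2]; Spec=week 1 in [week 1,week 4]; Test=week 3 in [week 1,week 3]; Launch=week 2 in [week 1,week 4]; Audit=week 4 in [week 4,week 6]; Scope=week 4 in [week 3,week 5]; max 2 per week (cap 2).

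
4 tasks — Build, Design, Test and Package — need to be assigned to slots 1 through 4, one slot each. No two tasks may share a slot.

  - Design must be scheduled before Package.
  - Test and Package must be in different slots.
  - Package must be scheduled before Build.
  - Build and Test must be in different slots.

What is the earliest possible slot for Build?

3

Precedence pushes Build to at least 3.
Build at 3 is achievable: Package=2; Build=3; Test=4; Design=1.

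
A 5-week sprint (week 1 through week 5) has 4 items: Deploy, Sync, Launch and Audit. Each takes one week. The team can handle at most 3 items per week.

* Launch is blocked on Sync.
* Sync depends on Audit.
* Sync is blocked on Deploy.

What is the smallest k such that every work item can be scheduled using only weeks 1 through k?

3

The precedence chain requires at least 3 distinct weeks.
With at most 3 per week and 4 work items, at least 2 weeks are needed.
3 works (last occupied week: week 3): for example Sync=week 2, Launch=week 3, Deploy=week 1, Audit=week 1.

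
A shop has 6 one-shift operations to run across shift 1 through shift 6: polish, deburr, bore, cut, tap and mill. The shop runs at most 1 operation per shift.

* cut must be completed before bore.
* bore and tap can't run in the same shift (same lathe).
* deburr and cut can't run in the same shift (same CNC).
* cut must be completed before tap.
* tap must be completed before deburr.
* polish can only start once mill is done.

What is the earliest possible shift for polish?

Precedence pushes polish to at least shift 2.
polish at shift 2 is achievable: bore=shift 6; deburr=shift 5; tap=shift 4; polish=shift 2; cut=shift 3; mill=shift 1.

shift 2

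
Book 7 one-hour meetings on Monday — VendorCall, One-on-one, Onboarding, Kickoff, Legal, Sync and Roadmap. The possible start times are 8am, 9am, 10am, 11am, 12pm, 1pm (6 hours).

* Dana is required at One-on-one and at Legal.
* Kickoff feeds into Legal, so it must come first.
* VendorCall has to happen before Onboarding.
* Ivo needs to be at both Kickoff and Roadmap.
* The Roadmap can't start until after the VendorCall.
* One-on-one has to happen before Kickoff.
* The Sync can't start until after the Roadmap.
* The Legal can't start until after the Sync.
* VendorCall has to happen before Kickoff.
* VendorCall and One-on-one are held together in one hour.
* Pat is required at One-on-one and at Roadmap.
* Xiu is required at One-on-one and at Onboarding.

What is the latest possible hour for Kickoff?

12pm

Precedence pushes Kickoff to at least 9am; downstream work caps Kickoff at 12pm.
Kickoff at 12pm is achievable: Legal in 1pm, Onboarding in 9am, One-on-one in 8am, Roadmap in 9am, Sync in 10am, VendorCall in 8am, Kickoff in 12pm.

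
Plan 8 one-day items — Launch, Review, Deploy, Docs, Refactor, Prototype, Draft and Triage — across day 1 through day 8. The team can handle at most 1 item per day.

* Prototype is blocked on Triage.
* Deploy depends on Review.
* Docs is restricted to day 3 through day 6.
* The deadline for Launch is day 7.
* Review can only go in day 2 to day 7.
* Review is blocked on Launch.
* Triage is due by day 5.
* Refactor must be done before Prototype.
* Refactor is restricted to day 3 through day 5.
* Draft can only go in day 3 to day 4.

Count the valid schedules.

52

Splitting on Launch: it can be day 1 (30), day 2 (22). Listing each branch's schedules as (Review, Deploy, Docs, Refactor, Prototype, Draft, Triage) by day number:
Launch=day 1: (2,7,6,3,8,4,5) (2,7,6,4,8,3,5) (2,7,6,5,8,3,4) (2,7,6,5,8,4,3) (2,8,6,3,7,4,5) (2,8,6,4,7,3,5) (2,8,6,5,7,3,4) (2,8,6,5,7,4,3) (3,7,6,5,8,4,2) (3,8,6,5,7,4,2) (4,7,6,5,8,3,2) (4,8,6,5,7,3,2) (5,7,6,3,8,4,2) (5,7,6,4,8,3,2) (5,8,6,3,7,4,2) (5,8,6,4,7,3,2) (6,7,3,5,8,4,2) (6,7,4,5,8,3,2) (6,7,5,3,8,4,2) (6,7,5,4,8,3,2) (6,8,3,5,7,4,2) (6,8,4,5,7,3,2) (6,8,5,3,7,4,2) (6,8,5,4,7,3,2) (7,8,3,5,6,4,2) (7,8,4,5,6,3,2) (7,8,5,3,6,4,2) (7,8,5,4,6,3,2) (7,8,6,3,5,4,2) (7,8,6,4,5,3,2) — 30.
Launch=day 2: (3,7,6,5,8,4,1) (3,8,6,5,7,4,1) (4,7,6,5,8,3,1) (4,8,6,5,7,3,1) (5,7,6,3,8,4,1) (5,7,6,4,8,3,1) (5,8,6,3,7,4,1) (5,8,6,4,7,3,1) (6,7,3,5,8,4,1) (6,7,4,5,8,3,1) (6,7,5,3,8,4,1) (6,7,5,4,8,3,1) (6,8,3,5,7,4,1) (6,8,4,5,7,3,1) (6,8,5,3,7,4,1) (6,8,5,4,7,3,1) (7,8,3,5,6,4,1) (7,8,4,5,6,3,1) (7,8,5,3,6,4,1) (7,8,5,4,6,3,1) (7,8,6,3,5,4,1) (7,8,6,4,5,3,1) — 22.
Summing: 30 + 22 = 52.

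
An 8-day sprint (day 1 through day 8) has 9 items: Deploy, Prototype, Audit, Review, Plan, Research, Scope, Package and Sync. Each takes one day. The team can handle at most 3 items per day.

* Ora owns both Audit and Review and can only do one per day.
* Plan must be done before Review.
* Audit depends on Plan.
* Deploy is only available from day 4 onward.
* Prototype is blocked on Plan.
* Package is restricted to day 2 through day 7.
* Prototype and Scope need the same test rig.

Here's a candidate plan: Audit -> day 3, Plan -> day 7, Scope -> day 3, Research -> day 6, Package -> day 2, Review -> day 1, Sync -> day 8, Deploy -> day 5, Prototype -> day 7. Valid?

No. Plan must be done before Review is not satisfied.

Deploy is only available from day 4 onward — holds.
Ora owns both Audit and Review and can only do one per day — holds.
The team can handle at most 3 items per day — holds.
Prototype is blocked on Plan — violated.
Package is restricted to day 2 through day 7 — holds.
Audit depends on Plan — violated.
Prototype and Scope need the same test rig — holds.
Plan must be done before Review — violated.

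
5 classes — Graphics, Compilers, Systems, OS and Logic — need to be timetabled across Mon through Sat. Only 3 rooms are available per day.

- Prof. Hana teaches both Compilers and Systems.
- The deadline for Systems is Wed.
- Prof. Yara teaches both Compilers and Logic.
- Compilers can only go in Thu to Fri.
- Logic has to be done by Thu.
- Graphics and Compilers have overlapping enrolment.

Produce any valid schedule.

Graphics=Mon; OS=Tue; Logic=Mon; Systems=Mon; Compilers=Thu

Checking: Compilers(Thu) != Systems(Mon); Graphics(Mon) != Compilers(Thu); Compilers(Thu) != Logic(Mon); Logic=Mon in [Mon,Thu]; Systems=Mon in [Mon,Wed]; Compilers=Thu in [Thu,Fri]; max 3 per day (cap 3).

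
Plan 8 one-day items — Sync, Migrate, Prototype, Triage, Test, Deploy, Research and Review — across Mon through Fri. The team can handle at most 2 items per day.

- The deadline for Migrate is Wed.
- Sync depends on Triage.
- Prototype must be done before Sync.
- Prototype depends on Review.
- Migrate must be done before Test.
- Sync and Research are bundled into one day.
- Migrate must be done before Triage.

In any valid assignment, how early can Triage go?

Tue

Precedence pushes Triage to at least Tue; downstream work caps Triage at Thu.
Triage at Tue is achievable: Test in Thu, Deploy in Thu, Review in Mon, Migrate in Mon, Prototype in Tue, Sync in Wed, Triage in Tue, Research in Wed.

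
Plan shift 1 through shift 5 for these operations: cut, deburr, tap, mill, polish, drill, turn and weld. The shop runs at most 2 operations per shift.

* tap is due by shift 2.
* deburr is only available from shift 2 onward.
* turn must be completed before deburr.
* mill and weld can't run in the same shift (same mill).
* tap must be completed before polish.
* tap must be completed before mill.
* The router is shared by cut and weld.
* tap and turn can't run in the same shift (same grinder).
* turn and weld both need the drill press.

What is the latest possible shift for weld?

weld at shift 5 is achievable: drill in shift 4, polish in shift 3, mill in shift 2, tap in shift 1, turn in shift 2, weld in shift 5, cut in shift 1, deburr in shift 3.

shift 5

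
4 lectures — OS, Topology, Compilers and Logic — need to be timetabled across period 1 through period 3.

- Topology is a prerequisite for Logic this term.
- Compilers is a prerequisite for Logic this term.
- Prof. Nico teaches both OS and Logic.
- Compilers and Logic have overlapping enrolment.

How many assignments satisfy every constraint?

10

Splitting on OS: it can be period 1 (5), period 2 (4), period 3 (1). Listing each branch's schedules as (Topology, Compilers, Logic) by period number:
OS=period 1: (1,1,2) (1,1,3) (1,2,3) (2,1,3) (2,2,3) — 5.
OS=period 2: (1,1,3) (1,2,3) (2,1,3) (2,2,3) — 4.
OS=period 3: (1,1,2) — 1.
Summing: 5 + 4 + 1 = 10.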